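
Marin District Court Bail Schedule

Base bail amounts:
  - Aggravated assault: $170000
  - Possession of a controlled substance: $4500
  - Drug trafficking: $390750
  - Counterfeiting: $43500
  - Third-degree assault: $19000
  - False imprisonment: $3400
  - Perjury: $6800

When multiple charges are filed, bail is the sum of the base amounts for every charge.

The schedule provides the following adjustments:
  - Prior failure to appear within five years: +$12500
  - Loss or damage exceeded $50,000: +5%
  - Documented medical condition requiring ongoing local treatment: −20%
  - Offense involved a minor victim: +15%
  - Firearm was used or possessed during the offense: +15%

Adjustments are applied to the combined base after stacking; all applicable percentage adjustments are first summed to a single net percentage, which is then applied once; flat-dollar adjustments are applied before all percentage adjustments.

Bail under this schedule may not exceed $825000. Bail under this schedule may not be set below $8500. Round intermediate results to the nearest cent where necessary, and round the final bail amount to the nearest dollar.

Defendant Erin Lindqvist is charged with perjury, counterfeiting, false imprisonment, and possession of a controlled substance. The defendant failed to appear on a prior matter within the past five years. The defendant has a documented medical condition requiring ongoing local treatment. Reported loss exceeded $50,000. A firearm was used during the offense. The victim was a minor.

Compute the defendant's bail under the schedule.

Base amounts from the schedule: perjury $6800; counterfeiting $43500; false imprisonment $3400; possession of a controlled substance $4500.
Stacking rule: sum of all bases. $6800 + $43500 + $3400 + $4500 = $58200.
Prior failure to appear within five years (+$12500 flat): $58200 + $12500 = $70700.
Net percentage adjustment: +5% −20% +15% +15% = +15%. $70700 × 1.15 = $81305.
$81305 is within the $825000 maximum.
$81305 is at or above the $8500 minimum.

$81305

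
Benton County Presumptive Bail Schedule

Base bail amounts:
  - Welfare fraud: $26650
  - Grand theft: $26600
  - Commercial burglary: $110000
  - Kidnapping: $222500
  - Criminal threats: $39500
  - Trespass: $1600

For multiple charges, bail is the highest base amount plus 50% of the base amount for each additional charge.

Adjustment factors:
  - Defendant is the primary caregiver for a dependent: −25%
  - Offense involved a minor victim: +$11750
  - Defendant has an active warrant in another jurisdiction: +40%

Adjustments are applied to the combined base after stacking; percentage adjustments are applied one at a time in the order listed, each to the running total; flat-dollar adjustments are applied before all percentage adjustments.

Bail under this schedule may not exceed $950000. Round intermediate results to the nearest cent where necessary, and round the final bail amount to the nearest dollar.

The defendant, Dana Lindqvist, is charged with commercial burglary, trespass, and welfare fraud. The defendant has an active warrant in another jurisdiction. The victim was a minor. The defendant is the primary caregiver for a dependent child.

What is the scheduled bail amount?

Base amounts from the schedule: commercial burglary $110000; trespass $1600; welfare fraud $26650.
Stacking rule: highest base plus 50% of each additional charge. Highest is commercial burglary at $110000. Additional: $1600 × 50% = $800; $26650 × 50% = $13325. Combined base = $110000 + $14125 = $124125.
Offense involved a minor victim (+$11750 flat): $124125 + $11750 = $135875.
Defendant is the primary caregiver for a dependent (−25%): $135875 × 0.75 = $101906.25.
Defendant has an active warrant in another jurisdiction (+40%): $101906.25 × 1.4 = $142668.75.
$142668.75 is within the $950000 maximum.
Rounded to the nearest dollar: $142669.

$142669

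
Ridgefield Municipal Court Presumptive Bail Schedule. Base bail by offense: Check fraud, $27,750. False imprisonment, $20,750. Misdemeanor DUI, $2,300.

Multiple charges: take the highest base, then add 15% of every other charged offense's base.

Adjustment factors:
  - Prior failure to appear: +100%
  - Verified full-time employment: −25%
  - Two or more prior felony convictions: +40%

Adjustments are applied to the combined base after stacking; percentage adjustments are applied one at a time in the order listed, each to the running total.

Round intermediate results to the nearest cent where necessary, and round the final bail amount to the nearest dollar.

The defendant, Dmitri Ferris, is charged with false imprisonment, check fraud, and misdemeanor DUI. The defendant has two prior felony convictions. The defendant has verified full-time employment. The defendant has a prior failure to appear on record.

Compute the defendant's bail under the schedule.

Base amounts from the schedule: false imprisonment $20,750; check fraud $27,750; misdemeanor DUI $2,300.
Stacking rule: highest base plus 15% of each additional charge. Highest is check fraud at $27,750. Additional: $20,750 × 15% = $3,112.50; $2,300 × 15% = $345. Combined base = $27,750 + $3,457.50 = $31,207.50.
Prior failure to appear (+100%): $31,207.50 × 2 = $62,415.
Verified full-time employment (−25%): $62,415 × 0.75 = $46,811.25.
Two or more prior felony convictions (+40%): $46,811.25 × 1.4 = $65,535.75.
Rounded to the nearest dollar: $65,536.

$65,536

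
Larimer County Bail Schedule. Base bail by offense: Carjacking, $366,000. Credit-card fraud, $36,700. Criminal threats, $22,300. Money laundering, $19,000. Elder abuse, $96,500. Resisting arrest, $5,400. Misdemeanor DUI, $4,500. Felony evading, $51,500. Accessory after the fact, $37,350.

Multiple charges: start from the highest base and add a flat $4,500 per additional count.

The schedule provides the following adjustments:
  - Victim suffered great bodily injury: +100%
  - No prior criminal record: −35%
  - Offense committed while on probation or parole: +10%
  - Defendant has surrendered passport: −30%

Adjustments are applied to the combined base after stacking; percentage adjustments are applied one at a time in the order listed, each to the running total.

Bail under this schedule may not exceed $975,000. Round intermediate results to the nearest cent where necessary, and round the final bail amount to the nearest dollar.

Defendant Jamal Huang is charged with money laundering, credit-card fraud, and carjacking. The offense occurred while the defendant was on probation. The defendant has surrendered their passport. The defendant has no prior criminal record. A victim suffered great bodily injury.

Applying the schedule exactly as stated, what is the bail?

Base amounts from the schedule: money laundering $19,000; credit-card fraud $36,700; carjacking $366,000.
Stacking rule: highest base plus $4,500 per additional charge. Highest is carjacking at $366,000; 2 additional charges → +$9,000. Combined base = $375,000.
Victim suffered great bodily injury (+100%): $375,000 × 2 = $750,000.
No prior criminal record (−35%): $750,000 × 0.65 = $487,500.
Offense committed while on probation or parole (+10%): $487,500 × 1.1 = $536,250.
Defendant has surrendered passport (−30%): $536,250 × 0.7 = $375,375.
$375,375 is within the $975,000 maximum.

$375,375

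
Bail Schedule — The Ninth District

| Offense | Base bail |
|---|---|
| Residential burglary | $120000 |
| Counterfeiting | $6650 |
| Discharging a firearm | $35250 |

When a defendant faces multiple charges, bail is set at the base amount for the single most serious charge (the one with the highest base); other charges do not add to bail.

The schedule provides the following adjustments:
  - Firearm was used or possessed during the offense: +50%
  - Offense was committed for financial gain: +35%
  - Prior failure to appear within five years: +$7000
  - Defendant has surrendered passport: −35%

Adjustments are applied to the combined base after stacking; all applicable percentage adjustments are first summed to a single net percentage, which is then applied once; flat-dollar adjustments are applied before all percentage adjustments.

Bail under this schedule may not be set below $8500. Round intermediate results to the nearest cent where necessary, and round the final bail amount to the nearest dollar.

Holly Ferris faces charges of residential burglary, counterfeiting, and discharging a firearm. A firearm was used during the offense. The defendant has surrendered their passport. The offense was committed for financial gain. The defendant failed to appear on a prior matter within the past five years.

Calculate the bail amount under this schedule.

Base amounts from the schedule: residential burglary $120000; counterfeiting $6650; discharging a firearm $35250.
Stacking rule: use the highest base only. Highest is residential burglary at $120000. Combined base = $120000.
Prior failure to appear within five years (+$7000 flat): $120000 + $7000 = $127000.
Net percentage adjustment: +50% +35% −35% = +50%. $127000 × 1.5 = $190500.
$190500 is at or above the $8500 minimum.

$190500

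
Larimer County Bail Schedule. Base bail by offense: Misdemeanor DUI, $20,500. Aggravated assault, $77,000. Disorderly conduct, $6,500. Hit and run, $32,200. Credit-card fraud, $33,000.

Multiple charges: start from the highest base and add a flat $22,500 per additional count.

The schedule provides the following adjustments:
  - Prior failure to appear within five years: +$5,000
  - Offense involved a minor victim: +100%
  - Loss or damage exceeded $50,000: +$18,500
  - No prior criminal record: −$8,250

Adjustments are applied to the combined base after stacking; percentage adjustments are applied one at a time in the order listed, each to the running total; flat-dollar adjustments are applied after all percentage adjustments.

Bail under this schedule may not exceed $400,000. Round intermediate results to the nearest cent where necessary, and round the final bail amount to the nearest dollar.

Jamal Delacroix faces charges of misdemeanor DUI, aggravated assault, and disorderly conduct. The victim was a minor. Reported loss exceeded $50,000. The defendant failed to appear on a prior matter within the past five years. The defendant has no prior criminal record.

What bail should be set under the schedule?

Base amounts from the schedule: misdemeanor DUI $20,500; aggravated assault $77,000; disorderly conduct $6,500.
Stacking rule: highest base plus $22,500 per additional charge. Highest is aggravated assault at $77,000; 2 additional charges → +$45,000. Combined base = $122,000.
Offense involved a minor victim (+100%): $122,000 × 2 = $244,000.
Prior failure to appear within five years (+$5,000 flat): $244,000 + $5,000 = $249,000.
Loss or damage exceeded $50,000 (+$18,500 flat): $249,000 + $18,500 = $267,500.
No prior criminal record (−$8,250 flat): $267,500 − $8,250 = $259,250.
$259,250 is within the $400,000 maximum.

$259,250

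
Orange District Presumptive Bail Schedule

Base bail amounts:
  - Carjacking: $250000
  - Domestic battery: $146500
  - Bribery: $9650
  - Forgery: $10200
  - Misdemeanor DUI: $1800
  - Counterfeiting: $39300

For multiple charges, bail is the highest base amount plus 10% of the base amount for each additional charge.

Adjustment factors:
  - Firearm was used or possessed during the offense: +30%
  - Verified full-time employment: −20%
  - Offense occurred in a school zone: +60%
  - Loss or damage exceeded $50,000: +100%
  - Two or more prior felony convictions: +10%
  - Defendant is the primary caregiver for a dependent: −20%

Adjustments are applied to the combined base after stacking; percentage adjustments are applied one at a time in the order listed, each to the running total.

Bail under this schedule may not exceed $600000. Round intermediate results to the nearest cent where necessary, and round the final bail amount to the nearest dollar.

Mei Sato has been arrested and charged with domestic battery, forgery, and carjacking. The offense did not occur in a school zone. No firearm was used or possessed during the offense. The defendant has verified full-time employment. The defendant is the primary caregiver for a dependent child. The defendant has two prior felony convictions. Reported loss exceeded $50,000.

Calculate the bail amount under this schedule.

$374063

Base amounts from the schedule: domestic battery $146500; forgery $10200; carjacking $250000.
Stacking rule: highest base plus 10% of each additional charge. Highest is carjacking at $250000. Additional: $146500 × 10% = $14650; $10200 × 10% = $1020. Combined base = $250000 + $15670 = $265670.
Verified full-time employment (−20%): $265670 × 0.8 = $212536.
Loss or damage exceeded $50,000 (+100%): $212536 × 2 = $425072.
Two or more prior felony convictions (+10%): $425072 × 1.1 = $467579.20.
Defendant is the primary caregiver for a dependent (−20%): $467579.20 × 0.8 = $374063.36.
$374063.36 is within the $600000 maximum.
Rounded to the nearest dollar: $374063.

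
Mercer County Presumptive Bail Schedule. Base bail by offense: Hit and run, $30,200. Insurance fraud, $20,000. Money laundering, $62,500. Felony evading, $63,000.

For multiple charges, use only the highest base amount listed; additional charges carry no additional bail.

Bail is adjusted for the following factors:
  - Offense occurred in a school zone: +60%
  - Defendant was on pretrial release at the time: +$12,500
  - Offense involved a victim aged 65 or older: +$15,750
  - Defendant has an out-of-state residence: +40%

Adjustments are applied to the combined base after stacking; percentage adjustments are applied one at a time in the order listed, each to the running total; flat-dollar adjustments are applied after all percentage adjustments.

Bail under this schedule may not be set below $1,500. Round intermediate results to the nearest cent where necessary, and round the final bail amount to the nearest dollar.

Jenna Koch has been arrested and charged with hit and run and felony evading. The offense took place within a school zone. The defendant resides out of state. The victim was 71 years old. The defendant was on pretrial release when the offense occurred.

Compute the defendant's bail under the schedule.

$169,370

Base amounts from the schedule: hit and run $30,200; felony evading $63,000.
Stacking rule: use the highest base only. Highest is felony evading at $63,000. Combined base = $63,000.
Offense occurred in a school zone (+60%): $63,000 × 1.6 = $100,800.
Defendant has an out-of-state residence (+40%): $100,800 × 1.4 = $141,120.
Defendant was on pretrial release at the time (+$12,500 flat): $141,120 + $12,500 = $153,620.
Offense involved a victim aged 65 or older (+$15,750 flat): $153,620 + $15,750 = $169,370.
$169,370 is at or above the $1,500 minimum.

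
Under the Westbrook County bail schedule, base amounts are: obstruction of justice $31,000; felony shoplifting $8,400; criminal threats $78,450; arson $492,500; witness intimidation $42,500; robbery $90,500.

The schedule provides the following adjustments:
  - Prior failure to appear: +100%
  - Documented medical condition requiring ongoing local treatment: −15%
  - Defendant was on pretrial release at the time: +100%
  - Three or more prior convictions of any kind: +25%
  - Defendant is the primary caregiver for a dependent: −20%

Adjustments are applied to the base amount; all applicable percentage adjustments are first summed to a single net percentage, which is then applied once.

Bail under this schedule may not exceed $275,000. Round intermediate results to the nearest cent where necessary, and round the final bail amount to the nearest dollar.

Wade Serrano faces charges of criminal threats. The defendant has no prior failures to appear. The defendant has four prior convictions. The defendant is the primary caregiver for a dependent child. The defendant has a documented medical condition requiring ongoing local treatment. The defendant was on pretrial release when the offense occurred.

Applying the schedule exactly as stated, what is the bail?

Base amounts from the schedule: criminal threats $78,450.
Single charge. Combined base = $78,450.
Net percentage adjustment: −15% +100% +25% −20% = +90%. $78,450 × 1.9 = $149,055.
$149,055 is within the $275,000 maximum.

$149,055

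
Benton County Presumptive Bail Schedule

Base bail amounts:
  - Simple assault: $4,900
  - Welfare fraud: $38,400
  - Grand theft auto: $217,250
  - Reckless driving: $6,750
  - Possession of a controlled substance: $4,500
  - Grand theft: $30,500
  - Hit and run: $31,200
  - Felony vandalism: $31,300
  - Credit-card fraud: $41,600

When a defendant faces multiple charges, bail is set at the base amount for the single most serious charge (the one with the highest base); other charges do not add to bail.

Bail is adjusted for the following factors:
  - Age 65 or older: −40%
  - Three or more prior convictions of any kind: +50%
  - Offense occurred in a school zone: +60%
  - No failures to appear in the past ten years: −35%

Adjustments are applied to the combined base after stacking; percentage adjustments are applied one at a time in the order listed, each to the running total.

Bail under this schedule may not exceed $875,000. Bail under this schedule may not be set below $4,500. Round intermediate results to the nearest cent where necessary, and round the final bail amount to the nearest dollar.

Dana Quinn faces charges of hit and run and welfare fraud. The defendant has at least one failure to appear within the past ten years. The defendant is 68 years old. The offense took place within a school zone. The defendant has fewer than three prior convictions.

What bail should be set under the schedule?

Base amounts from the schedule: hit and run $31,200; welfare fraud $38,400.
Stacking rule: use the highest base only. Highest is welfare fraud at $38,400. Combined base = $38,400.
Age 65 or older (−40%): $38,400 × 0.6 = $23,040.
Offense occurred in a school zone (+60%): $23,040 × 1.6 = $36,864.
$36,864 is within the $875,000 maximum.
$36,864 is at or above the $4,500 minimum.

$36,864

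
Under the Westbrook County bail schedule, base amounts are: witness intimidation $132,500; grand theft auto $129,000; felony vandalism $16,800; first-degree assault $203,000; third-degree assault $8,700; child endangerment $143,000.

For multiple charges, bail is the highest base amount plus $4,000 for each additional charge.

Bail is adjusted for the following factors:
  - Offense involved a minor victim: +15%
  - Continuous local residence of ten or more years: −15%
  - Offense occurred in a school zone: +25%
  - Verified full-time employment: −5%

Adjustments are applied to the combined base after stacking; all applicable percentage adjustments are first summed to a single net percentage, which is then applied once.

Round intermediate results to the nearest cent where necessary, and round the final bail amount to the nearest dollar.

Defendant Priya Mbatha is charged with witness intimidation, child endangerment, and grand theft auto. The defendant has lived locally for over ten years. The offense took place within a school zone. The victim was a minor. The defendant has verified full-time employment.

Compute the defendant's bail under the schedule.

$181,200

Base amounts from the schedule: witness intimidation $132,500; child endangerment $143,000; grand theft auto $129,000.
Stacking rule: highest base plus $4,000 per additional charge. Highest is child endangerment at $143,000; 2 additional charges → +$8,000. Combined base = $151,000.
Net percentage adjustment: +15% −15% +25% −5% = +20%. $151,000 × 1.2 = $181,200.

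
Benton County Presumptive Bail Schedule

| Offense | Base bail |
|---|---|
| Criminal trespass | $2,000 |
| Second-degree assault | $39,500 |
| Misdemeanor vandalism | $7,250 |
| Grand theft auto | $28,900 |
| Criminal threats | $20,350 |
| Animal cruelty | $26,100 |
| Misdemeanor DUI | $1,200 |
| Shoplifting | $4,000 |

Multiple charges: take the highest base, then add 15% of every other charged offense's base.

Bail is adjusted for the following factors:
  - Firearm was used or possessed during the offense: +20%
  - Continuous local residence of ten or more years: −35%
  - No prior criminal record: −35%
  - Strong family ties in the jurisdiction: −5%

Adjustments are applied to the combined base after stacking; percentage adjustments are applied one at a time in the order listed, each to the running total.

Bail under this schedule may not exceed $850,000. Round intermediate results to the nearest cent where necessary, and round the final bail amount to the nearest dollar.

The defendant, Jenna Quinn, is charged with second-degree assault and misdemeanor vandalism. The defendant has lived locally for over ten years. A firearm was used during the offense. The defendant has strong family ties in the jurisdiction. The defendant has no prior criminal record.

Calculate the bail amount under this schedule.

Base amounts from the schedule: second-degree assault $39,500; misdemeanor vandalism $7,250.
Stacking rule: highest base plus 15% of each additional charge. Highest is second-degree assault at $39,500. Additional: $7,250 × 15% = $1,087.50. Combined base = $39,500 + $1,087.50 = $40,587.50.
Firearm was used or possessed during the offense (+20%): $40,587.50 × 1.2 = $48,705.
Continuous local residence of ten or more years (−35%): $48,705 × 0.65 = $31,658.25.
No prior criminal record (−35%): $31,658.25 × 0.65 = $20,577.86.
Strong family ties in the jurisdiction (−5%): $20,577.86 × 0.95 = $19,548.97.
$19,548.97 is within the $850,000 maximum.
Rounded to the nearest dollar: $19,549.

$19,549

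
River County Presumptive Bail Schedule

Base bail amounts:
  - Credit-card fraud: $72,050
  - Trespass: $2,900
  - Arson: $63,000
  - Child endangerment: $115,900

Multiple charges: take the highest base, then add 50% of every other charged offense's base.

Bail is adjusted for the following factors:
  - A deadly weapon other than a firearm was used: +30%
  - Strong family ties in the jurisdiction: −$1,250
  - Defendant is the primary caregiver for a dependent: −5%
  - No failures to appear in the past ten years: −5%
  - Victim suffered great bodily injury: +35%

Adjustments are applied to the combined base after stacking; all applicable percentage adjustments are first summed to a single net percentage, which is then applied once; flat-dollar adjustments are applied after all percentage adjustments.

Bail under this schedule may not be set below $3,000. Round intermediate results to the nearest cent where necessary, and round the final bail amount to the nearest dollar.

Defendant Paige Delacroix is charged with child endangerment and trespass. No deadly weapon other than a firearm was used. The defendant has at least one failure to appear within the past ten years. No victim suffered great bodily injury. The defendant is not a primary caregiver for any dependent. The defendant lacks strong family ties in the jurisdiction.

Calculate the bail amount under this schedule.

Base amounts from the schedule: child endangerment $115,900; trespass $2,900.
Stacking rule: highest base plus 50% of each additional charge. Highest is child endangerment at $115,900. Additional: $2,900 × 50% = $1,450. Combined base = $115,900 + $1,450 = $117,350.
No adjustment factors apply to this defendant.
$117,350 is at or above the $3,000 minimum.

$117,350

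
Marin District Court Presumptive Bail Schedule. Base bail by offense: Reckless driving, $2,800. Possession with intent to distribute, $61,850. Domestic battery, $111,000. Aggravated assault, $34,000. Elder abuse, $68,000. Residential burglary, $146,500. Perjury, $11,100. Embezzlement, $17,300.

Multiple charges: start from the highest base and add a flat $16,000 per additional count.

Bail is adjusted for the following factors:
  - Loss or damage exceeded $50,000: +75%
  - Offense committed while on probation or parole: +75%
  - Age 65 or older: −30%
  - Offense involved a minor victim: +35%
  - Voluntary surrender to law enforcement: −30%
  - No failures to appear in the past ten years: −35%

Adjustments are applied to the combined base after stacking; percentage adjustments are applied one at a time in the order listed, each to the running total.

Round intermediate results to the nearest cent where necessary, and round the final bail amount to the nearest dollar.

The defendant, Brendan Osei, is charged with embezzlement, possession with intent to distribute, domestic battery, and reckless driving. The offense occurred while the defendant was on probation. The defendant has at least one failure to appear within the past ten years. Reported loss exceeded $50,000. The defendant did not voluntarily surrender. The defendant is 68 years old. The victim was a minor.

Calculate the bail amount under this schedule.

Base amounts from the schedule: embezzlement $17,300; possession with intent to distribute $61,850; domestic battery $111,000; reckless driving $2,800.
Stacking rule: highest base plus $16,000 per additional charge. Highest is domestic battery at $111,000; 3 additional charges → +$48,000. Combined base = $159,000.
Loss or damage exceeded $50,000 (+75%): $159,000 × 1.75 = $278,250.
Offense committed while on probation or parole (+75%): $278,250 × 1.75 = $486,937.50.
Age 65 or older (−30%): $486,937.50 × 0.7 = $340,856.25.
Offense involved a minor victim (+35%): $340,856.25 × 1.35 = $460,155.94.
Rounded to the nearest dollar: $460,156.

$460,156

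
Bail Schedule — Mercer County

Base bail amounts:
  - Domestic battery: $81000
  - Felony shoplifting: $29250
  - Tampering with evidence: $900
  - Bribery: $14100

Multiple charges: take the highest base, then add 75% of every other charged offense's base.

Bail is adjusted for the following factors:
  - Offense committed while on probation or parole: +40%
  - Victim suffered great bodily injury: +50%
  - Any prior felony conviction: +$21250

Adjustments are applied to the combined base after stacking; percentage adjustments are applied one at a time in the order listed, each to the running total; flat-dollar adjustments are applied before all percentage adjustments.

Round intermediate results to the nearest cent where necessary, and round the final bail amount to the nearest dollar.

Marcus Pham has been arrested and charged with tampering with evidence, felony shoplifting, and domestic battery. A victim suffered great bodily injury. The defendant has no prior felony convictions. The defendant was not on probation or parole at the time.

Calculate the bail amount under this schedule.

Base amounts from the schedule: tampering with evidence $900; felony shoplifting $29250; domestic battery $81000.
Stacking rule: highest base plus 75% of each additional charge. Highest is domestic battery at $81000. Additional: $900 × 75% = $675; $29250 × 75% = $21937.50. Combined base = $81000 + $22612.50 = $103612.50.
Victim suffered great bodily injury (+50%): $103612.50 × 1.5 = $155418.75.
Rounded to the nearest dollar: $155419.

$155419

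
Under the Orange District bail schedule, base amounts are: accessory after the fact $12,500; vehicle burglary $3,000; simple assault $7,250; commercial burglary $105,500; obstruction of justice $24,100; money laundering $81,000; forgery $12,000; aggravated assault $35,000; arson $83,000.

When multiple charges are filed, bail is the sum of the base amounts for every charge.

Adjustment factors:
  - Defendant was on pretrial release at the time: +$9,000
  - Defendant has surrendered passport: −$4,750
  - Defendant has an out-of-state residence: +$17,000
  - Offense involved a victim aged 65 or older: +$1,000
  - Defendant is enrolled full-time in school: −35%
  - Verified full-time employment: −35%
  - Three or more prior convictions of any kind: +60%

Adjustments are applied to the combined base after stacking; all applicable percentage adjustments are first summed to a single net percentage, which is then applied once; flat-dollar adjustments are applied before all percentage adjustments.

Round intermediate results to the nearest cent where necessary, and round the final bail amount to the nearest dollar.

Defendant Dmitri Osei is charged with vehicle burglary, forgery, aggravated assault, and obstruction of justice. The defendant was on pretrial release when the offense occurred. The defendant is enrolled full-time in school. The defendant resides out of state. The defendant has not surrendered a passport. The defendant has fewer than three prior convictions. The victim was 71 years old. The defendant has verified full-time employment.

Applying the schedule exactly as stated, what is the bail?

Base amounts from the schedule: vehicle burglary $3,000; forgery $12,000; aggravated assault $35,000; obstruction of justice $24,100.
Stacking rule: sum of all bases. $3,000 + $12,000 + $35,000 + $24,100 = $74,100.
Defendant was on pretrial release at the time (+$9,000 flat): $74,100 + $9,000 = $83,100.
Defendant has an out-of-state residence (+$17,000 flat): $83,100 + $17,000 = $100,100.
Offense involved a victim aged 65 or older (+$1,000 flat): $100,100 + $1,000 = $101,100.
Net percentage adjustment: −35% −35% = −70%. $101,100 × 0.3 = $30,330.

$30,330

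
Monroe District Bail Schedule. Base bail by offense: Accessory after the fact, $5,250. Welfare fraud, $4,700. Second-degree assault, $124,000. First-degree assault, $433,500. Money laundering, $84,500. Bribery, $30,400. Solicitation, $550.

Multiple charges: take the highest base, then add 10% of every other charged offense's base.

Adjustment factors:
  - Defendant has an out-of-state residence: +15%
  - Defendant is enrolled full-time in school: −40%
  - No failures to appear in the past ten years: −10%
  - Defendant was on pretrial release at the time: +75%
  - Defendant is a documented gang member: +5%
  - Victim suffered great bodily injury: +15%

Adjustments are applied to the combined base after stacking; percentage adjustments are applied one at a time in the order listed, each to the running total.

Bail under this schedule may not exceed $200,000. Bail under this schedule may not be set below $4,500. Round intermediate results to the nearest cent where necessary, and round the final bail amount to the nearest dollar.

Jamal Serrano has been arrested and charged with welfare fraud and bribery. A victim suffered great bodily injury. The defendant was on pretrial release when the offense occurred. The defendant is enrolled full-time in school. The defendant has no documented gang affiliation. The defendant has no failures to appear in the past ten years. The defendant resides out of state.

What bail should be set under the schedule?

$38,580

Base amounts from the schedule: welfare fraud $4,700; bribery $30,400.
Stacking rule: highest base plus 10% of each additional charge. Highest is bribery at $30,400. Additional: $4,700 × 10% = $470. Combined base = $30,400 + $470 = $30,870.
Defendant has an out-of-state residence (+15%): $30,870 × 1.15 = $35,500.50.
Defendant is enrolled full-time in school (−40%): $35,500.50 × 0.6 = $21,300.30.
No failures to appear in the past ten years (−10%): $21,300.30 × 0.9 = $19,170.27.
Defendant was on pretrial release at the time (+75%): $19,170.27 × 1.75 = $33,547.97.
Victim suffered great bodily injury (+15%): $33,547.97 × 1.15 = $38,580.17.
$38,580.17 is within the $200,000 maximum.
$38,580.17 is at or above the $4,500 minimum.
Rounded to the nearest dollar: $38,580.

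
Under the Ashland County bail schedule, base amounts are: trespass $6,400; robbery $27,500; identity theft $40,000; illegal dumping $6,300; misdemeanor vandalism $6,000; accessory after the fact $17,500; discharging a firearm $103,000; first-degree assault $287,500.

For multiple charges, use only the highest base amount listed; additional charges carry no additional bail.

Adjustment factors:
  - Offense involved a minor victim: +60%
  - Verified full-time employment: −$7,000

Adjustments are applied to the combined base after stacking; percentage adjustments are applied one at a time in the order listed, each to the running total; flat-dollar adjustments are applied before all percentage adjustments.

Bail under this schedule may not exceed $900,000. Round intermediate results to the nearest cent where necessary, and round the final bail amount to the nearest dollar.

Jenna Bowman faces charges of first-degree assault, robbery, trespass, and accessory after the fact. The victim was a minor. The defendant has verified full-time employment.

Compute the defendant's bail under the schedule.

$448,800

Base amounts from the schedule: first-degree assault $287,500; robbery $27,500; trespass $6,400; accessory after the fact $17,500.
Stacking rule: use the highest base only. Highest is first-degree assault at $287,500. Combined base = $287,500.
Verified full-time employment (−$7,000 flat): $287,500 − $7,000 = $280,500.
Offense involved a minor victim (+60%): $280,500 × 1.6 = $448,800.
$448,800 is within the $900,000 maximum.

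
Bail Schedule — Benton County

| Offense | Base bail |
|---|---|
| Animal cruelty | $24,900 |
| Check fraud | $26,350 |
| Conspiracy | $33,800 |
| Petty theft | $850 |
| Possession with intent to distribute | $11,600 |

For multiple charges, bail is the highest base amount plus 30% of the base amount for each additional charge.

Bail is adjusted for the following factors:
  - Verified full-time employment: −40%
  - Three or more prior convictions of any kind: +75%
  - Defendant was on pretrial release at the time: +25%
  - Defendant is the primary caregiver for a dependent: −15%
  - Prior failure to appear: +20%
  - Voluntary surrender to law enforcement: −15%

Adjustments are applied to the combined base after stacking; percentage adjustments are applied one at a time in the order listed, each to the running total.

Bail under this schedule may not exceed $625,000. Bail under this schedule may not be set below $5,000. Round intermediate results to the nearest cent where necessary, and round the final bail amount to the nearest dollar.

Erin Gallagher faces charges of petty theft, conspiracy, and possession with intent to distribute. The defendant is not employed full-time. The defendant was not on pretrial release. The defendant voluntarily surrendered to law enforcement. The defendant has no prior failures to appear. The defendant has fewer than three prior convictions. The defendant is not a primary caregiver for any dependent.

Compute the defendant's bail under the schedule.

$31,905

Base amounts from the schedule: petty theft $850; conspiracy $33,800; possession with intent to distribute $11,600.
Stacking rule: highest base plus 30% of each additional charge. Highest is conspiracy at $33,800. Additional: $850 × 30% = $255; $11,600 × 30% = $3,480. Combined base = $33,800 + $3,735 = $37,535.
Voluntary surrender to law enforcement (−15%): $37,535 × 0.85 = $31,904.75.
$31,904.75 is within the $625,000 maximum.
$31,904.75 is at or above the $5,000 minimum.
Rounded to the nearest dollar: $31,905.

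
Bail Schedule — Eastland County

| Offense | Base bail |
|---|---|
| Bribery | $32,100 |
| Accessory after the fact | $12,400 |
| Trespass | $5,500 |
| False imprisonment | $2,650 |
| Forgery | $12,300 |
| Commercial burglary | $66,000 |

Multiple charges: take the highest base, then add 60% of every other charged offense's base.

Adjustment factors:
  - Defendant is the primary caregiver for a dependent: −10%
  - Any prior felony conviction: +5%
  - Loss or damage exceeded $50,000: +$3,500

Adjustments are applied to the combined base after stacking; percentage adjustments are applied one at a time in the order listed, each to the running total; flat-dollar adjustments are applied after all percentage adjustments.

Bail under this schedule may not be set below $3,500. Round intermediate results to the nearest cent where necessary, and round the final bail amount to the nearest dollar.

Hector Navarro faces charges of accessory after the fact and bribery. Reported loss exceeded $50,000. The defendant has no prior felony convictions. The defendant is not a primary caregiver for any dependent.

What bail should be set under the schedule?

Base amounts from the schedule: accessory after the fact $12,400; bribery $32,100.
Stacking rule: highest base plus 60% of each additional charge. Highest is bribery at $32,100. Additional: $12,400 × 60% = $7,440. Combined base = $32,100 + $7,440 = $39,540.
Loss or damage exceeded $50,000 (+$3,500 flat): $39,540 + $3,500 = $43,040.
$43,040 is at or above the $3,500 minimum.

$43,040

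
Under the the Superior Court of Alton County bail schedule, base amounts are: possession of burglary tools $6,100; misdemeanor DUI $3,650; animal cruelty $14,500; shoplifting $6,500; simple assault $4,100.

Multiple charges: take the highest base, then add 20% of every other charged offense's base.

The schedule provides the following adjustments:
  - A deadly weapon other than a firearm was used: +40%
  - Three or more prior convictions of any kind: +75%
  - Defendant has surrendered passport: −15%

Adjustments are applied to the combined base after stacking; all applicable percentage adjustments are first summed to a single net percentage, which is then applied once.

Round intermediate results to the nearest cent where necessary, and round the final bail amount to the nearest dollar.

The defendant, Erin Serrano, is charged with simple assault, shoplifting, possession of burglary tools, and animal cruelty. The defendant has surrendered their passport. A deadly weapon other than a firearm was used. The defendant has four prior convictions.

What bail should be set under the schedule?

Base amounts from the schedule: simple assault $4,100; shoplifting $6,500; possession of burglary tools $6,100; animal cruelty $14,500.
Stacking rule: highest base plus 20% of each additional charge. Highest is animal cruelty at $14,500. Additional: $4,100 × 20% = $820; $6,500 × 20% = $1,300; $6,100 × 20% = $1,220. Combined base = $14,500 + $3,340 = $17,840.
Net percentage adjustment: +40% +75% −15% = +100%. $17,840 × 2 = $35,680.

$35,680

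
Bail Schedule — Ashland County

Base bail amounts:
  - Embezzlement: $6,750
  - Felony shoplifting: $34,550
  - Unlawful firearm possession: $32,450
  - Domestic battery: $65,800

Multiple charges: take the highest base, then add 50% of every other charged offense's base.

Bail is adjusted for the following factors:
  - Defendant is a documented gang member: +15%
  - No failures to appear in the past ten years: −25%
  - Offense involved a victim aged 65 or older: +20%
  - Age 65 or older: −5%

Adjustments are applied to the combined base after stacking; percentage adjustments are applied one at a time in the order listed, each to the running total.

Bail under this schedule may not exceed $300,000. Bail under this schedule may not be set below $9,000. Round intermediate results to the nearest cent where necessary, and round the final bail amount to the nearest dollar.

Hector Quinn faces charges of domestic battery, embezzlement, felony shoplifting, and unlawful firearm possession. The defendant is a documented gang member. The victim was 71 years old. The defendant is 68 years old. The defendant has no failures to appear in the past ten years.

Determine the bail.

$100,955

Base amounts from the schedule: domestic battery $65,800; embezzlement $6,750; felony shoplifting $34,550; unlawful firearm possession $32,450.
Stacking rule: highest base plus 50% of each additional charge. Highest is domestic battery at $65,800. Additional: $6,750 × 50% = $3,375; $34,550 × 50% = $17,275; $32,450 × 50% = $16,225. Combined base = $65,800 + $36,875 = $102,675.
Defendant is a documented gang member (+15%): $102,675 × 1.15 = $118,076.25.
No failures to appear in the past ten years (−25%): $118,076.25 × 0.75 = $88,557.19.
Offense involved a victim aged 65 or older (+20%): $88,557.19 × 1.2 = $106,268.63.
Age 65 or older (−5%): $106,268.63 × 0.95 = $100,955.20.
$100,955.20 is within the $300,000 maximum.
$100,955.20 is at or above the $9,000 minimum.
Rounded to the nearest dollar: $100,955.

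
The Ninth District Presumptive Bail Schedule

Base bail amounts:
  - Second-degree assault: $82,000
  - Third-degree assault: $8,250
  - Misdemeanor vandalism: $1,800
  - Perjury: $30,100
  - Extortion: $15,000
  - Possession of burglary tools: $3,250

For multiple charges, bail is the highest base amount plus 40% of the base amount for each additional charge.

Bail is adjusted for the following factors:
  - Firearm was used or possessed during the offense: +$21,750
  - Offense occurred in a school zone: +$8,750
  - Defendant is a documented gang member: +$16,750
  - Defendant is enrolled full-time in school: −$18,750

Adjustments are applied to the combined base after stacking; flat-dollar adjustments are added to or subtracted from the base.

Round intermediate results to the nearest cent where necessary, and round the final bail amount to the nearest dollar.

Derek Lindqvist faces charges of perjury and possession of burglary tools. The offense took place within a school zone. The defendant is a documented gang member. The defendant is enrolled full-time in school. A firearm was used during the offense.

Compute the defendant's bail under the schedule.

$59,900

Base amounts from the schedule: perjury $30,100; possession of burglary tools $3,250.
Stacking rule: highest base plus 40% of each additional charge. Highest is perjury at $30,100. Additional: $3,250 × 40% = $1,300. Combined base = $30,100 + $1,300 = $31,400.
Firearm was used or possessed during the offense (+$21,750 flat): $31,400 + $21,750 = $53,150.
Offense occurred in a school zone (+$8,750 flat): $53,150 + $8,750 = $61,900.
Defendant is a documented gang member (+$16,750 flat): $61,900 + $16,750 = $78,650.
Defendant is enrolled full-time in school (−$18,750 flat): $78,650 − $18,750 = $59,900.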